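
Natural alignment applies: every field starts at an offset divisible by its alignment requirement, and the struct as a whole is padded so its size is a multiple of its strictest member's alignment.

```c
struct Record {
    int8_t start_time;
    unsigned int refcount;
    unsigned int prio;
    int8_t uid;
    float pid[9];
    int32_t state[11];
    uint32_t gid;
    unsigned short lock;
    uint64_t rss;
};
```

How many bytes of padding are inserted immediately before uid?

@0: start_time [1B, align 1] → 1
+3 pad (align 4)
@4: refcount [4B, align 4] → 8
@8: prio [4B, align 4] → 12
@12: uid [1B, align 1] → 13

0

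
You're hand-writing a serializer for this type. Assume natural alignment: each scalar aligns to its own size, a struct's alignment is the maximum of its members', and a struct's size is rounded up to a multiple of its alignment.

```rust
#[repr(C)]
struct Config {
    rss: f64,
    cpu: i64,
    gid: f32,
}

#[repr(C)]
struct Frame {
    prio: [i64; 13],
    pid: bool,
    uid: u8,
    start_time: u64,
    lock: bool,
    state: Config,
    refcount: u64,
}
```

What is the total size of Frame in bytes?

Config: rss at 0 (size 8, align 8) → ends 8; cpu at 8 (size 8, align 8) → ends 16; gid at 16 (size 4, align 4) → ends 20; tail pad 4 to reach multiple of 8; total 24 bytes, alignment 8
prio at 0 (size 104, align 8) → ends 104
pid at 104 (size 1, align 1) → ends 105
uid at 105 (size 1, align 1) → ends 106
pad 6 to align 8 for start_time
start_time at 112 (size 8, align 8) → ends 120
lock at 120 (size 1, align 1) → ends 121
pad 7 to align 8 for state
state at 128 (size 24, align 8) → ends 152
refcount at 152 (size 8, align 8) → ends 160
total 160 bytes, alignment 8

160 bytes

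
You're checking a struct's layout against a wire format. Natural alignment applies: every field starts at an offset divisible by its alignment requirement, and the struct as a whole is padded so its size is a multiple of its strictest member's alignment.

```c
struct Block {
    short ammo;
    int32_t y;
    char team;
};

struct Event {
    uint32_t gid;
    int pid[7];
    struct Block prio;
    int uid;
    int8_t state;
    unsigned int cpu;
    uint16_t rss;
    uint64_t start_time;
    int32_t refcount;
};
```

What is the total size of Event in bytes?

80

Block: @0: ammo [2B, align 2] → 2; +2 pad (align 4); @4: y [4B, align 4] → 8; @8: team [1B, align 1] → 9; +3 tail pad (align 4); size 12, align 4
@0: gid [4B, align 4] → 4
@4: pid [28B, align 4] → 32
@32: prio [12B, align 4] → 44
@44: uid [4B, align 4] → 48
@48: state [1B, align 1] → 49
+3 pad (align 4)
@52: cpu [4B, align 4] → 56
@56: rss [2B, align 2] → 58
+6 pad (align 8)
@64: start_time [8B, align 8] → 72
@72: refcount [4B, align 4] → 76
+4 tail pad (align 8)
size 80, align 8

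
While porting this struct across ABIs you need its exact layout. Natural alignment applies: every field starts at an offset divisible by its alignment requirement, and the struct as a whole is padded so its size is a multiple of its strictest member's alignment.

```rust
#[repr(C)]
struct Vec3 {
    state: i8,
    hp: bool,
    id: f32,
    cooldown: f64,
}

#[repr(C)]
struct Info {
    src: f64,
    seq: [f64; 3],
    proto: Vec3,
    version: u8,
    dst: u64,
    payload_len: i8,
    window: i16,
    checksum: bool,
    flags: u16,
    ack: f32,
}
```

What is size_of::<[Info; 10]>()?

Vec3: state at 0 (size 1, align 1) → ends 1; hp at 1 (size 1, align 1) → ends 2; pad 2 to align 4 for id; id at 4 (size 4, align 4) → ends 8; cooldown at 8 (size 8, align 8) → ends 16; total 16 bytes, alignment 8
src at 0 (size 8, align 8) → ends 8
seq at 8 (size 24, align 8) → ends 32
proto at 32 (size 16, align 8) → ends 48
version at 48 (size 1, align 1) → ends 49
pad 7 to align 8 for dst
dst at 56 (size 8, align 8) → ends 64
payload_len at 64 (size 1, align 1) → ends 65
pad 1 to align 2 for window
window at 66 (size 2, align 2) → ends 68
checksum at 68 (size 1, align 1) → ends 69
pad 1 to align 2 for flags
flags at 70 (size 2, align 2) → ends 72
ack at 72 (size 4, align 4) → ends 76
tail pad 4 to reach multiple of 8
total 80 bytes, alignment 8
array of 10: 10 × 80 = 800

800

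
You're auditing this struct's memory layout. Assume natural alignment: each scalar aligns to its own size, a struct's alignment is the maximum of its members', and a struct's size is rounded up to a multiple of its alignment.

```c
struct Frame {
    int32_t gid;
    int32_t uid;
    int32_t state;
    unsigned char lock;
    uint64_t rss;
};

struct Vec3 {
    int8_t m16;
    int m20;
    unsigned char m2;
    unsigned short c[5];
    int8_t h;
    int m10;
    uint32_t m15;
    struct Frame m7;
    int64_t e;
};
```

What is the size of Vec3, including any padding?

64

Frame: gid at 0 (size 4, align 4) → ends 4; uid at 4 (size 4, align 4) → ends 8; state at 8 (size 4, align 4) → ends 12; lock at 12 (size 1, align 1) → ends 13; pad 3 to align 8 for rss; rss at 16 (size 8, align 8) → ends 24; total 24 bytes, alignment 8
m16 at 0 (size 1, align 1) → ends 1
pad 3 to align 4 for m20
m20 at 4 (size 4, align 4) → ends 8
m2 at 8 (size 1, align 1) → ends 9
pad 1 to align 2 for c
c at 10 (size 10, align 2) → ends 20
h at 20 (size 1, align 1) → ends 21
pad 3 to align 4 for m10
m10 at 24 (size 4, align 4) → ends 28
m15 at 28 (size 4, align 4) → ends 32
m7 at 32 (size 24, align 8) → ends 56
e at 56 (size 8, align 8) → ends 64
total 64 bytes, alignment 8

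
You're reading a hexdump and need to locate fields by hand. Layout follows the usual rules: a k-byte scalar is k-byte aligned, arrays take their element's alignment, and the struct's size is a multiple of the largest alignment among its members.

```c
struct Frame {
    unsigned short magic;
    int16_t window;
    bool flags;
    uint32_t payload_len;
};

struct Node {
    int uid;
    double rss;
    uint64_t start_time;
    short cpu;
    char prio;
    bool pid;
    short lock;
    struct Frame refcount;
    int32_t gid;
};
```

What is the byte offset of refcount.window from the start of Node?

Frame: 0..2  magic  (2B, 2-aligned); 2..4  window  (2B, 2-aligned); 4..5  flags  (1B, 1-aligned); 5..8  -- padding (3B); 8..12  payload_len  (4B, 4-aligned); sizeof = 12, alignof = 4
0..4  uid  (4B, 4-aligned)
4..8  -- padding (4B)
8..16  rss  (8B, 8-aligned)
16..24  start_time  (8B, 8-aligned)
24..26  cpu  (2B, 2-aligned)
26..27  prio  (1B, 1-aligned)
27..28  pid  (1B, 1-aligned)
28..30  lock  (2B, 2-aligned)
30..32  -- padding (2B)
32..44  refcount  (12B, 4-aligned)
within Frame: window at 2
32 + 2 = 34

34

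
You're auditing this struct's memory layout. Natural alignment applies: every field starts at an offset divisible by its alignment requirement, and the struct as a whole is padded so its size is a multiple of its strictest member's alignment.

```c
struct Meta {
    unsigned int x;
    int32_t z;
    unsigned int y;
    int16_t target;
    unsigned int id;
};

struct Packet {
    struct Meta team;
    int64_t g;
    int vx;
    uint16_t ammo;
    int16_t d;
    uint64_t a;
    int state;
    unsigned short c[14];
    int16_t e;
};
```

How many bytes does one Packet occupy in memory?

88

Meta: 0..4  x  (4B, 4-aligned); 4..8  z  (4B, 4-aligned); 8..12  y  (4B, 4-aligned); 12..14  target  (2B, 2-aligned); 14..16  -- padding (2B); 16..20  id  (4B, 4-aligned); sizeof = 20, alignof = 4
0..20  team  (20B, 4-aligned)
20..24  -- padding (4B)
24..32  g  (8B, 8-aligned)
32..36  vx  (4B, 4-aligned)
36..38  ammo  (2B, 2-aligned)
38..40  d  (2B, 2-aligned)
40..48  a  (8B, 8-aligned)
48..52  state  (4B, 4-aligned)
52..80  c  (28B, 2-aligned)
80..82  e  (2B, 2-aligned)
82..88  -- tail padding (6B)
sizeof = 88, alignof = 8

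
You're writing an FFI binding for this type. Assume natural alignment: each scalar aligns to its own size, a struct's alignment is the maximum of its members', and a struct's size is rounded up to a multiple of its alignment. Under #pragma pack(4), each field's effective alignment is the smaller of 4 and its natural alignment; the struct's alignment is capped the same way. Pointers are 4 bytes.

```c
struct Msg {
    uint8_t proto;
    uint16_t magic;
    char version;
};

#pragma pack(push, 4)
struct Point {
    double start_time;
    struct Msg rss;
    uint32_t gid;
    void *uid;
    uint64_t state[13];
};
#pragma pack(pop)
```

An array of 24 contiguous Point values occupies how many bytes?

Msg: 0..1  proto  (1B, 1-aligned); 1..2  -- padding (1B); 2..4  magic  (2B, 2-aligned); 4..5  version  (1B, 1-aligned); 5..6  -- tail padding (1B); sizeof = 6, alignof = 2
0..8  start_time  (8B, 4-aligned)
8..14  rss  (6B, 2-aligned)
14..16  -- padding (2B)
16..20  gid  (4B, 4-aligned)
20..24  uid  (4B, 4-aligned)
24..128  state  (104B, 4-aligned)
sizeof = 128, alignof = 4
array of 24: 24 × 128 = 3072

3072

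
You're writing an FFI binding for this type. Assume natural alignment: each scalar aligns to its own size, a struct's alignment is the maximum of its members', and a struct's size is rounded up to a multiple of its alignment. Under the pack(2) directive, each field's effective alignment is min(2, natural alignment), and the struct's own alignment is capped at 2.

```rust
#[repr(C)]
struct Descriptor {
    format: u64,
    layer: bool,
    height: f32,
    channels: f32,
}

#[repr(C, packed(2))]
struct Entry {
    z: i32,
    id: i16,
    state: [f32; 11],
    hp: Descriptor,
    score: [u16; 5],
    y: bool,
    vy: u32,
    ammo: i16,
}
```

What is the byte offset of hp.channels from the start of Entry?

Descriptor: @0: format [8B, align 8] → 8; @8: layer [1B, align 1] → 9; +3 pad (align 4); @12: height [4B, align 4] → 16; @16: channels [4B, align 4] → 20; +4 tail pad (align 8); size 24, align 8
@0: z [4B, align 2] → 4
@4: id [2B, align 2] → 6
@6: state [44B, align 2] → 50
@50: hp [24B, align 2] → 74
within Descriptor: channels at 16
50 + 16 = 66

66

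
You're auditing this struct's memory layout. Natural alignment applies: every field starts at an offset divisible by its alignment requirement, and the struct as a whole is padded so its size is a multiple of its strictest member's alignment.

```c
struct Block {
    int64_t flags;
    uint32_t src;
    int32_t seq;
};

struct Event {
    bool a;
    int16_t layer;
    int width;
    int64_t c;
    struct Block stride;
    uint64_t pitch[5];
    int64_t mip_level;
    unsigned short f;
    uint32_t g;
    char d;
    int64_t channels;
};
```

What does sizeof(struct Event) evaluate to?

Block: flags at 0 (size 8, align 8) → ends 8; src at 8 (size 4, align 4) → ends 12; seq at 12 (size 4, align 4) → ends 16; total 16 bytes, alignment 8
a at 0 (size 1, align 1) → ends 1
pad 1 to align 2 for layer
layer at 2 (size 2, align 2) → ends 4
width at 4 (size 4, align 4) → ends 8
c at 8 (size 8, align 8) → ends 16
stride at 16 (size 16, align 8) → ends 32
pitch at 32 (size 40, align 8) → ends 72
mip_level at 72 (size 8, align 8) → ends 80
f at 80 (size 2, align 2) → ends 82
pad 2 to align 4 for g
g at 84 (size 4, align 4) → ends 88
d at 88 (size 1, align 1) → ends 89
pad 7 to align 8 for channels
channels at 96 (size 8, align 8) → ends 104
total 104 bytes, alignment 8

104 bytes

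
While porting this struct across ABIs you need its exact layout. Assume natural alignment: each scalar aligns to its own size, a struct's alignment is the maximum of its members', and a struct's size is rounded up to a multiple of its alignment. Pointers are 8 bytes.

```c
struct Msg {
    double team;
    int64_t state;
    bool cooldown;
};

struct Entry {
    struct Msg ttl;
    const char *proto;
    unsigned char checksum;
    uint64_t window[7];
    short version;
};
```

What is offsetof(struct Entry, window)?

40

Msg: @0: team [8B, align 8] → 8; @8: state [8B, align 8] → 16; @16: cooldown [1B, align 1] → 17; +7 tail pad (align 8); size 24, align 8
@0: ttl [24B, align 8] → 24
@24: proto [8B, align 8] → 32
@32: checksum [1B, align 1] → 33
+7 pad (align 8)
@40: window [56B, align 8] → 96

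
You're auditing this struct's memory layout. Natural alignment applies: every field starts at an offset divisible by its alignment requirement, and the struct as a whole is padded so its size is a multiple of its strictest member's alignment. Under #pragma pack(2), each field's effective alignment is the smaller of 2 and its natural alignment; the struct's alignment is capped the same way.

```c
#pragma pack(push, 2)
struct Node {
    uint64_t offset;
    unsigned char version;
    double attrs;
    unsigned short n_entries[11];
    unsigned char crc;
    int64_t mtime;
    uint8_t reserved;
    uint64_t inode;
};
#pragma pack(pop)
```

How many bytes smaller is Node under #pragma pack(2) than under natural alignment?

12

natural layout:
  @0: offset [8B, align 8] → 8
  @8: version [1B, align 1] → 9
  +7 pad (align 8)
  @16: attrs [8B, align 8] → 24
  @24: n_entries [22B, align 2] → 46
  @46: crc [1B, align 1] → 47
  +1 pad (align 8)
  @48: mtime [8B, align 8] → 56
  @56: reserved [1B, align 1] → 57
  +7 pad (align 8)
  @64: inode [8B, align 8] → 72
  size 72, align 8
packed(2) layout:
  @0: offset [8B, align 2] → 8
  @8: version [1B, align 1] → 9
  +1 pad (align 2)
  @10: attrs [8B, align 2] → 18
  @18: n_entries [22B, align 2] → 40
  @40: crc [1B, align 1] → 41
  +1 pad (align 2)
  @42: mtime [8B, align 2] → 50
  @50: reserved [1B, align 1] → 51
  +1 pad (align 2)
  @52: inode [8B, align 2] → 60
  size 60, align 2
72 − 60 = 12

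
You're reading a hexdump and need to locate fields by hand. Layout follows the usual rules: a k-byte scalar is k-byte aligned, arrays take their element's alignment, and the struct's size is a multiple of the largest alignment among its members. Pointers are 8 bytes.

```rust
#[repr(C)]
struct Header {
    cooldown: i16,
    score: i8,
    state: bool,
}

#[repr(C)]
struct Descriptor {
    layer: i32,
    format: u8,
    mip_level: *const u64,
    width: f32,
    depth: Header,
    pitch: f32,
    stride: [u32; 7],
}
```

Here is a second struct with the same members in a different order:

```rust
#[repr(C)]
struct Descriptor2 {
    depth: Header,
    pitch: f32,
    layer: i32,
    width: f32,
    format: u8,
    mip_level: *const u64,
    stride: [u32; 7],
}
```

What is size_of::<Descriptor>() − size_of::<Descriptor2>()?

-8

Header: @0: cooldown [2B, align 2] → 2; @2: score [1B, align 1] → 3; @3: state [1B, align 1] → 4; size 4, align 2
@0: layer [4B, align 4] → 4
@4: format [1B, align 1] → 5
+3 pad (align 8)
@8: mip_level [8B, align 8] → 16
@16: width [4B, align 4] → 20
@20: depth [4B, align 2] → 24
@24: pitch [4B, align 4] → 28
@28: stride [28B, align 4] → 56
size 56, align 8
— Descriptor2 —
@0: depth [4B, align 2] → 4
@4: pitch [4B, align 4] → 8
@8: layer [4B, align 4] → 12
@12: width [4B, align 4] → 16
@16: format [1B, align 1] → 17
+7 pad (align 8)
@24: mip_level [8B, align 8] → 32
@32: stride [28B, align 4] → 60
+4 tail pad (align 8)
size 64, align 8
56 − 64 = -8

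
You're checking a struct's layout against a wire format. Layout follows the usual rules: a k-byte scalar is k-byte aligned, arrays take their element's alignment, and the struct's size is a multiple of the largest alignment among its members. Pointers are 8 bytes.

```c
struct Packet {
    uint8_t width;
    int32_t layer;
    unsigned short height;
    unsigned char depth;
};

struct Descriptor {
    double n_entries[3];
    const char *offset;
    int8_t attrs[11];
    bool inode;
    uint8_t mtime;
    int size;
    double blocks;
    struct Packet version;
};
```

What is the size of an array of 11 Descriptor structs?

880

Packet: 0..1  width  (1B, 1-aligned); 1..4  -- padding (3B); 4..8  layer  (4B, 4-aligned); 8..10  height  (2B, 2-aligned); 10..11  depth  (1B, 1-aligned); 11..12  -- tail padding (1B); sizeof = 12, alignof = 4
0..24  n_entries  (24B, 8-aligned)
24..32  offset  (8B, 8-aligned)
32..43  attrs  (11B, 1-aligned)
43..44  inode  (1B, 1-aligned)
44..45  mtime  (1B, 1-aligned)
45..48  -- padding (3B)
48..52  size  (4B, 4-aligned)
52..56  -- padding (4B)
56..64  blocks  (8B, 8-aligned)
64..76  version  (12B, 4-aligned)
76..80  -- tail padding (4B)
sizeof = 80, alignof = 8
array of 11: 11 × 80 = 880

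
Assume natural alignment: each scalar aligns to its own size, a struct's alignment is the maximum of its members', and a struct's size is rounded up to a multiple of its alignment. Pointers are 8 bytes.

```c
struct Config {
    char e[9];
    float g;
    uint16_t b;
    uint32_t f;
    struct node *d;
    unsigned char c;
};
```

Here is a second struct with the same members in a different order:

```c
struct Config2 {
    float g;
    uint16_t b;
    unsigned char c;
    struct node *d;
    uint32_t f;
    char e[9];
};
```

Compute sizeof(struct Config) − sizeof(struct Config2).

@0: e [9B, align 1] → 9
+3 pad (align 4)
@12: g [4B, align 4] → 16
@16: b [2B, align 2] → 18
+2 pad (align 4)
@20: f [4B, align 4] → 24
@24: d [8B, align 8] → 32
@32: c [1B, align 1] → 33
+7 tail pad (align 8)
size 40, align 8
— Config2 —
@0: g [4B, align 4] → 4
@4: b [2B, align 2] → 6
@6: c [1B, align 1] → 7
+1 pad (align 8)
@8: d [8B, align 8] → 16
@16: f [4B, align 4] → 20
@20: e [9B, align 1] → 29
+3 tail pad (align 8)
size 32, align 8
40 − 32 = 8

8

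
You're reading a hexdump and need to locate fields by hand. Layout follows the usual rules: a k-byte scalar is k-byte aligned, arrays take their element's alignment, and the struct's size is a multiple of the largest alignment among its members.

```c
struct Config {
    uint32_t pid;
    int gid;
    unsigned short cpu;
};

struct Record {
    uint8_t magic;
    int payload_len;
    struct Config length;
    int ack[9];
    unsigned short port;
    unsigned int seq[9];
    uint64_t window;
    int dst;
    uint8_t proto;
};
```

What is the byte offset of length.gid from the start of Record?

12

Config: pid at 0 (size 4, align 4) → ends 4; gid at 4 (size 4, align 4) → ends 8; cpu at 8 (size 2, align 2) → ends 10; tail pad 2 to reach multiple of 4; total 12 bytes, alignment 4
magic at 0 (size 1, align 1) → ends 1
pad 3 to align 4 for payload_len
payload_len at 4 (size 4, align 4) → ends 8
length at 8 (size 12, align 4) → ends 20
within Config: gid at 4
8 + 4 = 12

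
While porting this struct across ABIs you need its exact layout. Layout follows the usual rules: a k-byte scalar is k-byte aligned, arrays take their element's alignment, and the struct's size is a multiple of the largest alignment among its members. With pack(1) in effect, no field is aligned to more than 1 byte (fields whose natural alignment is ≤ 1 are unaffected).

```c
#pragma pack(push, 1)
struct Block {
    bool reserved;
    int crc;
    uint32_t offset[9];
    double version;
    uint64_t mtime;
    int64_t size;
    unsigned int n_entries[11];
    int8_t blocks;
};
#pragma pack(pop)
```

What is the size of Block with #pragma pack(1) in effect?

110

0..1  reserved  (1B, 1-aligned)
1..5  crc  (4B, 1-aligned)
5..41  offset  (36B, 1-aligned)
41..49  version  (8B, 1-aligned)
49..57  mtime  (8B, 1-aligned)
57..65  size  (8B, 1-aligned)
65..109  n_entries  (44B, 1-aligned)
109..110  blocks  (1B, 1-aligned)
sizeof = 110, alignof = 1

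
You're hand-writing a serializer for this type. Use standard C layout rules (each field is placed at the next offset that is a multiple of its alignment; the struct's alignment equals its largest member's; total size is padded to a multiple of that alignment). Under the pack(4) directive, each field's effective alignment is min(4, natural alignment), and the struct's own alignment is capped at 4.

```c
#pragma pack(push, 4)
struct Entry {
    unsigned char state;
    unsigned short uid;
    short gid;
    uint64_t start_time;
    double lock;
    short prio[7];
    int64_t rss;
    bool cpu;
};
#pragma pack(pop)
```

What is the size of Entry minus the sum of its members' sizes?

8

state at 0 (size 1, align 1) → ends 1
pad 1 to align 2 for uid
uid at 2 (size 2, align 2) → ends 4
gid at 4 (size 2, align 2) → ends 6
pad 2 to align 4 for start_time
start_time at 8 (size 8, align 4) → ends 16
lock at 16 (size 8, align 4) → ends 24
prio at 24 (size 14, align 2) → ends 38
pad 2 to align 4 for rss
rss at 40 (size 8, align 4) → ends 48
cpu at 48 (size 1, align 1) → ends 49
tail pad 3 to reach multiple of 4
total 52 bytes, alignment 4
data bytes 44, size 52 → padding 8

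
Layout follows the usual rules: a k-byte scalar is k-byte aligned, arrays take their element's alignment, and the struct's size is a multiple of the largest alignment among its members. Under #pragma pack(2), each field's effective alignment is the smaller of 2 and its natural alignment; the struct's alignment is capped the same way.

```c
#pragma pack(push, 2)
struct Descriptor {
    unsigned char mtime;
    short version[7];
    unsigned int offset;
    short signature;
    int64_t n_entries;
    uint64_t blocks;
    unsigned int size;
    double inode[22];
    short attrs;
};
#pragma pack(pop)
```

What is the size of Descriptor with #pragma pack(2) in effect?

220

mtime at 0 (size 1, align 1) → ends 1
pad 1 to align 2 for version
version at 2 (size 14, align 2) → ends 16
offset at 16 (size 4, align 2) → ends 20
signature at 20 (size 2, align 2) → ends 22
n_entries at 22 (size 8, align 2) → ends 30
blocks at 30 (size 8, align 2) → ends 38
size at 38 (size 4, align 2) → ends 42
inode at 42 (size 176, align 2) → ends 218
attrs at 218 (size 2, align 2) → ends 220
total 220 bytes, alignment 2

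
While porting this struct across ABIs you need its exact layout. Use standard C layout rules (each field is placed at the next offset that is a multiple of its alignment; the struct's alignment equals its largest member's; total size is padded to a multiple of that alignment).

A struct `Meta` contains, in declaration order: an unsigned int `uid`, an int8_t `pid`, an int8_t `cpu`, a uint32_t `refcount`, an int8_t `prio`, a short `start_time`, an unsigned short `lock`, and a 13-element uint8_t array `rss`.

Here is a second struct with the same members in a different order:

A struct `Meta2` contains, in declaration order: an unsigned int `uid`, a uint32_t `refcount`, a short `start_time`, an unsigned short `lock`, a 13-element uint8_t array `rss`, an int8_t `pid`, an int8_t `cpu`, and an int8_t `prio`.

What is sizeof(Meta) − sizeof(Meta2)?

4

uid at 0 (size 4, align 4) → ends 4
pid at 4 (size 1, align 1) → ends 5
cpu at 5 (size 1, align 1) → ends 6
pad 2 to align 4 for refcount
refcount at 8 (size 4, align 4) → ends 12
prio at 12 (size 1, align 1) → ends 13
pad 1 to align 2 for start_time
start_time at 14 (size 2, align 2) → ends 16
lock at 16 (size 2, align 2) → ends 18
rss at 18 (size 13, align 1) → ends 31
tail pad 1 to reach multiple of 4
total 32 bytes, alignment 4
— Meta2 —
uid at 0 (size 4, align 4) → ends 4
refcount at 4 (size 4, align 4) → ends 8
start_time at 8 (size 2, align 2) → ends 10
lock at 10 (size 2, align 2) → ends 12
rss at 12 (size 13, align 1) → ends 25
pid at 25 (size 1, align 1) → ends 26
cpu at 26 (size 1, align 1) → ends 27
prio at 27 (size 1, align 1) → ends 28
total 28 bytes, alignment 4
32 − 28 = 4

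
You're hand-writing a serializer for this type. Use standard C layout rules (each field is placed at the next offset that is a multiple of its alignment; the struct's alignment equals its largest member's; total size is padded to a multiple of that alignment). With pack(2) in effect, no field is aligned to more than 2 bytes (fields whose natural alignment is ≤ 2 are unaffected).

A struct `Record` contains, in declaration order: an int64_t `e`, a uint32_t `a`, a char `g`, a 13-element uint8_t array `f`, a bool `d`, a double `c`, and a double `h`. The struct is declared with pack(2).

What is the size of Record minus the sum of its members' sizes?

e at 0 (size 8, align 2) → ends 8
a at 8 (size 4, align 2) → ends 12
g at 12 (size 1, align 1) → ends 13
f at 13 (size 13, align 1) → ends 26
d at 26 (size 1, align 1) → ends 27
pad 1 to align 2 for c
c at 28 (size 8, align 2) → ends 36
h at 36 (size 8, align 2) → ends 44
total 44 bytes, alignment 2
data bytes 43, size 44 → padding 1

1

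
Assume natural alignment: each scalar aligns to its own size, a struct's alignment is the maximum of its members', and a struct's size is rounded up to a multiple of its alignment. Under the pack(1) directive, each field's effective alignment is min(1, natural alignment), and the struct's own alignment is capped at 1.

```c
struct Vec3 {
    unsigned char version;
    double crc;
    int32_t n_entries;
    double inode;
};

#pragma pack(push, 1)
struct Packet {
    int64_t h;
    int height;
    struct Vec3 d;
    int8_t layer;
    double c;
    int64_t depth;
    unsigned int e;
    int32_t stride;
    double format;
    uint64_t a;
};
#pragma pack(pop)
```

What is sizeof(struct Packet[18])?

1530

Vec3: @0: version [1B, align 1] → 1; +7 pad (align 8); @8: crc [8B, align 8] → 16; @16: n_entries [4B, align 4] → 20; +4 pad (align 8); @24: inode [8B, align 8] → 32; size 32, align 8
@0: h [8B, align 1] → 8
@8: height [4B, align 1] → 12
@12: d [32B, align 1] → 44
@44: layer [1B, align 1] → 45
@45: c [8B, align 1] → 53
@53: depth [8B, align 1] → 61
@61: e [4B, align 1] → 65
@65: stride [4B, align 1] → 69
@69: format [8B, align 1] → 77
@77: a [8B, align 1] → 85
size 85, align 1
array of 18: 18 × 85 = 1530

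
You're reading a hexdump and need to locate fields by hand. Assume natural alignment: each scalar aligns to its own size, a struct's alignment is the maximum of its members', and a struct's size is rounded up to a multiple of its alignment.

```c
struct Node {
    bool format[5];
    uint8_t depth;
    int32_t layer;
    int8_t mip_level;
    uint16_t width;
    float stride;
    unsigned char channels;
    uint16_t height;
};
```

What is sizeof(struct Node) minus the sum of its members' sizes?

4

format at 0 (size 5, align 1) → ends 5
depth at 5 (size 1, align 1) → ends 6
pad 2 to align 4 for layer
layer at 8 (size 4, align 4) → ends 12
mip_level at 12 (size 1, align 1) → ends 13
pad 1 to align 2 for width
width at 14 (size 2, align 2) → ends 16
stride at 16 (size 4, align 4) → ends 20
channels at 20 (size 1, align 1) → ends 21
pad 1 to align 2 for height
height at 22 (size 2, align 2) → ends 24
total 24 bytes, alignment 4
data bytes 20, size 24 → padding 4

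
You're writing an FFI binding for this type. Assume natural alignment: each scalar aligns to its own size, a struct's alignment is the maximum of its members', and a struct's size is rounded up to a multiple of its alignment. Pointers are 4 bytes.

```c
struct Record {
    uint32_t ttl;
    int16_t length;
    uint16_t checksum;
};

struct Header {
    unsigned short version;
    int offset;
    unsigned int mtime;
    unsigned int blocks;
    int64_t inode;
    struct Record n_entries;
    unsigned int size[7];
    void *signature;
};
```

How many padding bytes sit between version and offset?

Record: ttl at 0 (size 4, align 4) → ends 4; length at 4 (size 2, align 2) → ends 6; checksum at 6 (size 2, align 2) → ends 8; total 8 bytes, alignment 4
version at 0 (size 2, align 2) → ends 2
pad 2 to align 4 for offset
offset at 4 (size 4, align 4) → ends 8

2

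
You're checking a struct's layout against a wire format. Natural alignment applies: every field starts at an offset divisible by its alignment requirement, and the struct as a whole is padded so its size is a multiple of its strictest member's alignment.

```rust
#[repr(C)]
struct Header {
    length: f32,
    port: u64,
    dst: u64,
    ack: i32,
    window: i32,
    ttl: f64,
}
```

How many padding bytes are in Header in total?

0..4  length  (4B, 4-aligned)
4..8  -- padding (4B)
8..16  port  (8B, 8-aligned)
16..24  dst  (8B, 8-aligned)
24..28  ack  (4B, 4-aligned)
28..32  window  (4B, 4-aligned)
32..40  ttl  (8B, 8-aligned)
sizeof = 40, alignof = 8
data bytes 36, size 40 → padding 4

4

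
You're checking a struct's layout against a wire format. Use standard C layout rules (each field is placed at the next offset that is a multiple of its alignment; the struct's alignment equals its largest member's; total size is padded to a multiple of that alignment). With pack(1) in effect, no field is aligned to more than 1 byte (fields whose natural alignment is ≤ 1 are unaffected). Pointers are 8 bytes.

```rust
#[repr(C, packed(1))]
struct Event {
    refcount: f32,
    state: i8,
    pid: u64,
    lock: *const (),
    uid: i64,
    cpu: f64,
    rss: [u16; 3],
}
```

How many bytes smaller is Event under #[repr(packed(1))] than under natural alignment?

natural layout:
  0..4  refcount  (4B, 4-aligned)
  4..5  state  (1B, 1-aligned)
  5..8  -- padding (3B)
  8..16  pid  (8B, 8-aligned)
  16..24  lock  (8B, 8-aligned)
  24..32  uid  (8B, 8-aligned)
  32..40  cpu  (8B, 8-aligned)
  40..46  rss  (6B, 2-aligned)
  46..48  -- tail padding (2B)
  sizeof = 48, alignof = 8
packed(1) layout:
  0..4  refcount  (4B, 1-aligned)
  4..5  state  (1B, 1-aligned)
  5..13  pid  (8B, 1-aligned)
  13..21  lock  (8B, 1-aligned)
  21..29  uid  (8B, 1-aligned)
  29..37  cpu  (8B, 1-aligned)
  37..43  rss  (6B, 1-aligned)
  sizeof = 43, alignof = 1
48 − 43 = 5

5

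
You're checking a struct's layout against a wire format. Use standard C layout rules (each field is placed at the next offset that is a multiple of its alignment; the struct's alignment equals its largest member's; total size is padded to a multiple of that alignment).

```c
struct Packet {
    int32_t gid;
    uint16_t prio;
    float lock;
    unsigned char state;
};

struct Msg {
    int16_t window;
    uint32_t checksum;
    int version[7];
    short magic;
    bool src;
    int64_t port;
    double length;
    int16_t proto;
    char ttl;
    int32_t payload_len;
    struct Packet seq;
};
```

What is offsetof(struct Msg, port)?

Packet: @0: gid [4B, align 4] → 4; @4: prio [2B, align 2] → 6; +2 pad (align 4); @8: lock [4B, align 4] → 12; @12: state [1B, align 1] → 13; +3 tail pad (align 4); size 16, align 4
@0: window [2B, align 2] → 2
+2 pad (align 4)
@4: checksum [4B, align 4] → 8
@8: version [28B, align 4] → 36
@36: magic [2B, align 2] → 38
@38: src [1B, align 1] → 39
+1 pad (align 8)
@40: port [8B, align 8] → 48

40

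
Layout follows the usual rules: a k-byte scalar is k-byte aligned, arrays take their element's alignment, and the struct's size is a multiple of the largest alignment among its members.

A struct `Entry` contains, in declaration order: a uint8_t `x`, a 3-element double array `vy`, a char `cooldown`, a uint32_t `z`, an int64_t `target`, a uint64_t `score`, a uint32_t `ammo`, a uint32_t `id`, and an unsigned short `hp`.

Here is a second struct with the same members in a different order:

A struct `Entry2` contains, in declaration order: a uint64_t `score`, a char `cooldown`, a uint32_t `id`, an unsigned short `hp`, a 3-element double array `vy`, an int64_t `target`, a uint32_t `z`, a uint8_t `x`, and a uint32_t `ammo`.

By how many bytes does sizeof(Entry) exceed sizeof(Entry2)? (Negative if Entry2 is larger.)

0..1  x  (1B, 1-aligned)
1..8  -- padding (7B)
8..32  vy  (24B, 8-aligned)
32..33  cooldown  (1B, 1-aligned)
33..36  -- padding (3B)
36..40  z  (4B, 4-aligned)
40..48  target  (8B, 8-aligned)
48..56  score  (8B, 8-aligned)
56..60  ammo  (4B, 4-aligned)
60..64  id  (4B, 4-aligned)
64..66  hp  (2B, 2-aligned)
66..72  -- tail padding (6B)
sizeof = 72, alignof = 8
— Entry2 —
0..8  score  (8B, 8-aligned)
8..9  cooldown  (1B, 1-aligned)
9..12  -- padding (3B)
12..16  id  (4B, 4-aligned)
16..18  hp  (2B, 2-aligned)
18..24  -- padding (6B)
24..48  vy  (24B, 8-aligned)
48..56  target  (8B, 8-aligned)
56..60  z  (4B, 4-aligned)
60..61  x  (1B, 1-aligned)
61..64  -- padding (3B)
64..68  ammo  (4B, 4-aligned)
68..72  -- tail padding (4B)
sizeof = 72, alignof = 8
72 − 72 = 0

0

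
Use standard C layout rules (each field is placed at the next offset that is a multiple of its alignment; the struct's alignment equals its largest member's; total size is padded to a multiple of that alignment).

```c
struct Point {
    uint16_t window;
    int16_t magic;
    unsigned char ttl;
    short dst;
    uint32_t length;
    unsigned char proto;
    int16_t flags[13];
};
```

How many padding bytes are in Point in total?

2

window at 0 (size 2, align 2) → ends 2
magic at 2 (size 2, align 2) → ends 4
ttl at 4 (size 1, align 1) → ends 5
pad 1 to align 2 for dst
dst at 6 (size 2, align 2) → ends 8
length at 8 (size 4, align 4) → ends 12
proto at 12 (size 1, align 1) → ends 13
pad 1 to align 2 for flags
flags at 14 (size 26, align 2) → ends 40
total 40 bytes, alignment 4
data bytes 38, size 40 → padding 2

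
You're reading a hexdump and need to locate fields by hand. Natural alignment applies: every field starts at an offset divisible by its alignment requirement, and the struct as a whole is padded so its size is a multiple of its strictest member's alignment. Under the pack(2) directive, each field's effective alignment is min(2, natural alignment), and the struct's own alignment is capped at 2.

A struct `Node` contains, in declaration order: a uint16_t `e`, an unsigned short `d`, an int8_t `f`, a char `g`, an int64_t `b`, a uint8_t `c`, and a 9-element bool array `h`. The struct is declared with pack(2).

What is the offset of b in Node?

0..2  e  (2B, 2-aligned)
2..4  d  (2B, 2-aligned)
4..5  f  (1B, 1-aligned)
5..6  g  (1B, 1-aligned)
6..14  b  (8B, 2-aligned)

6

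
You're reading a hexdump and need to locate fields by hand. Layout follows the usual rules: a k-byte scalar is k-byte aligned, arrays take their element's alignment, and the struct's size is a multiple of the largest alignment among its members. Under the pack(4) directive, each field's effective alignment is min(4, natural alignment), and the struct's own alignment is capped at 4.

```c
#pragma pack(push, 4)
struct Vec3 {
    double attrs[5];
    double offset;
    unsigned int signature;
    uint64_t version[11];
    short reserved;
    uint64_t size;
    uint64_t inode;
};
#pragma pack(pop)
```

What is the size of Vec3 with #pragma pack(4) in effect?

160

attrs at 0 (size 40, align 4) → ends 40
offset at 40 (size 8, align 4) → ends 48
signature at 48 (size 4, align 4) → ends 52
version at 52 (size 88, align 4) → ends 140
reserved at 140 (size 2, align 2) → ends 142
pad 2 to align 4 for size
size at 144 (size 8, align 4) → ends 152
inode at 152 (size 8, align 4) → ends 160
total 160 bytes, alignment 4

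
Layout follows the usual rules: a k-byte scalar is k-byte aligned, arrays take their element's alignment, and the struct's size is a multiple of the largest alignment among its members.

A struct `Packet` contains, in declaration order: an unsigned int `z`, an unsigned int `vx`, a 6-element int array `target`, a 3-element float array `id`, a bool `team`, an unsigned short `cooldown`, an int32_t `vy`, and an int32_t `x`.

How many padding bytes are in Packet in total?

@0: z [4B, align 4] → 4
@4: vx [4B, align 4] → 8
@8: target [24B, align 4] → 32
@32: id [12B, align 4] → 44
@44: team [1B, align 1] → 45
+1 pad (align 2)
@46: cooldown [2B, align 2] → 48
@48: vy [4B, align 4] → 52
@52: x [4B, align 4] → 56
size 56, align 4
data bytes 55, size 56 → padding 1

1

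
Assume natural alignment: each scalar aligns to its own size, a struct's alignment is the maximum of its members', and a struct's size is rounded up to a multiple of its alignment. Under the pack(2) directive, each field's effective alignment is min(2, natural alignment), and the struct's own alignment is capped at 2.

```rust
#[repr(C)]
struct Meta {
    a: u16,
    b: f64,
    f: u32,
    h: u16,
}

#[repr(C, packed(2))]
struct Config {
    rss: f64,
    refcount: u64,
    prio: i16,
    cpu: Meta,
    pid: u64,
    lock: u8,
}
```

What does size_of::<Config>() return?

52

Meta: 0..2  a  (2B, 2-aligned); 2..8  -- padding (6B); 8..16  b  (8B, 8-aligned); 16..20  f  (4B, 4-aligned); 20..22  h  (2B, 2-aligned); 22..24  -- tail padding (2B); sizeof = 24, alignof = 8
0..8  rss  (8B, 2-aligned)
8..16  refcount  (8B, 2-aligned)
16..18  prio  (2B, 2-aligned)
18..42  cpu  (24B, 2-aligned)
42..50  pid  (8B, 2-aligned)
50..51  lock  (1B, 1-aligned)
51..52  -- tail padding (1B)
sizeof = 52, alignof = 2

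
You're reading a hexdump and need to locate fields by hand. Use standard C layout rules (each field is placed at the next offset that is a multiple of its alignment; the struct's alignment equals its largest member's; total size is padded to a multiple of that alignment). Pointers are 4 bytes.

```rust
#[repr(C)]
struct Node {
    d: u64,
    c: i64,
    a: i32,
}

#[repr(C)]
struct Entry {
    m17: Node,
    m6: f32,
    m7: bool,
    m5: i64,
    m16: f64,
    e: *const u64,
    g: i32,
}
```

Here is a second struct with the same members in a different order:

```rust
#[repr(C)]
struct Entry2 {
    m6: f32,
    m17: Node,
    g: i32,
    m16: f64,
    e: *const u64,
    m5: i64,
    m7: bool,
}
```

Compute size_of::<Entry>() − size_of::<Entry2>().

-16

Node: d at 0 (size 8, align 8) → ends 8; c at 8 (size 8, align 8) → ends 16; a at 16 (size 4, align 4) → ends 20; tail pad 4 to reach multiple of 8; total 24 bytes, alignment 8
m17 at 0 (size 24, align 8) → ends 24
m6 at 24 (size 4, align 4) → ends 28
m7 at 28 (size 1, align 1) → ends 29
pad 3 to align 8 for m5
m5 at 32 (size 8, align 8) → ends 40
m16 at 40 (size 8, align 8) → ends 48
e at 48 (size 4, align 4) → ends 52
g at 52 (size 4, align 4) → ends 56
total 56 bytes, alignment 8
— Entry2 —
m6 at 0 (size 4, align 4) → ends 4
pad 4 to align 8 for m17
m17 at 8 (size 24, align 8) → ends 32
g at 32 (size 4, align 4) → ends 36
pad 4 to align 8 for m16
m16 at 40 (size 8, align 8) → ends 48
e at 48 (size 4, align 4) → ends 52
pad 4 to align 8 for m5
m5 at 56 (size 8, align 8) → ends 64
m7 at 64 (size 1, align 1) → ends 65
tail pad 7 to reach multiple of 8
total 72 bytes, alignment 8
56 − 72 = -16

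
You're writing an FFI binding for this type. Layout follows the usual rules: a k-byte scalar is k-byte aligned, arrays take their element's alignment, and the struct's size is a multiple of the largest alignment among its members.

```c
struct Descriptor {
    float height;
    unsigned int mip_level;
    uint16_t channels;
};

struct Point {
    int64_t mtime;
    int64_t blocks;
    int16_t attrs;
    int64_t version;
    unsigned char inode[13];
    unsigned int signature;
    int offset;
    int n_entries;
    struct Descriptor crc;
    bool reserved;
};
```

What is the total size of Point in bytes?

80 bytes

Descriptor: @0: height [4B, align 4] → 4; @4: mip_level [4B, align 4] → 8; @8: channels [2B, align 2] → 10; +2 tail pad (align 4); size 12, align 4
@0: mtime [8B, align 8] → 8
@8: blocks [8B, align 8] → 16
@16: attrs [2B, align 2] → 18
+6 pad (align 8)
@24: version [8B, align 8] → 32
@32: inode [13B, align 1] → 45
+3 pad (align 4)
@48: signature [4B, align 4] → 52
@52: offset [4B, align 4] → 56
@56: n_entries [4B, align 4] → 60
@60: crc [12B, align 4] → 72
@72: reserved [1B, align 1] → 73
+7 tail pad (align 8)
size 80, align 8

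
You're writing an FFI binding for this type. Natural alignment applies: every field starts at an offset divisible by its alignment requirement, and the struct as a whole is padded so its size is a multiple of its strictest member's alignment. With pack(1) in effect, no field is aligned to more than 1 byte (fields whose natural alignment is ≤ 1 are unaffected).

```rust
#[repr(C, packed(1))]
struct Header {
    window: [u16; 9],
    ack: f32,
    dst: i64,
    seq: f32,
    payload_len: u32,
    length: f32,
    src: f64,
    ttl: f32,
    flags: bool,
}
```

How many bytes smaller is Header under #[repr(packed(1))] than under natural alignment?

9

natural layout:
  0..18  window  (18B, 2-aligned)
  18..20  -- padding (2B)
  20..24  ack  (4B, 4-aligned)
  24..32  dst  (8B, 8-aligned)
  32..36  seq  (4B, 4-aligned)
  36..40  payload_len  (4B, 4-aligned)
  40..44  length  (4B, 4-aligned)
  44..48  -- padding (4B)
  48..56  src  (8B, 8-aligned)
  56..60  ttl  (4B, 4-aligned)
  60..61  flags  (1B, 1-aligned)
  61..64  -- tail padding (3B)
  sizeof = 64, alignof = 8
packed(1) layout:
  0..18  window  (18B, 1-aligned)
  18..22  ack  (4B, 1-aligned)
  22..30  dst  (8B, 1-aligned)
  30..34  seq  (4B, 1-aligned)
  34..38  payload_len  (4B, 1-aligned)
  38..42  length  (4B, 1-aligned)
  42..50  src  (8B, 1-aligned)
  50..54  ttl  (4B, 1-aligned)
  54..55  flags  (1B, 1-aligned)
  sizeof = 55, alignof = 1
64 − 55 = 9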